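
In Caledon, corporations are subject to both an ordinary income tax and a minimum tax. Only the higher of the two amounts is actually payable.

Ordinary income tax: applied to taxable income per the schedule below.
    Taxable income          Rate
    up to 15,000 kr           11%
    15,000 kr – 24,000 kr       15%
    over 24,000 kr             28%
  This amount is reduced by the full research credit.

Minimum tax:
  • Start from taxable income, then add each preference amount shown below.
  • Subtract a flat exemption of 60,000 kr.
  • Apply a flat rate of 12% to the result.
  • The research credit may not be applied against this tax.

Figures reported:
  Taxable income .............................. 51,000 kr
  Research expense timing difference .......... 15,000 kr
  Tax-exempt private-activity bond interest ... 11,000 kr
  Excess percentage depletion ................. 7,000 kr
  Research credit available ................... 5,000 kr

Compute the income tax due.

5,560 kr

Minimum tax:
  Adjusted income: 51,000 kr + 15,000 kr + 11,000 kr + 7,000 kr = 84,000 kr
  Less exemption 60,000 kr → base 24,000 kr
  24,000 kr × 12% = 2,880 kr

Ordinary income tax:
  15,000 kr × 11% = 1,650 kr
  9,000 kr × 15% = 1,350 kr
  27,000 kr × 28% = 7,560 kr
  → 10,560 kr
  Less research credit 5,000 kr → 5,560 kr

5,560 kr > 2,880 kr, so the ordinary income tax governs.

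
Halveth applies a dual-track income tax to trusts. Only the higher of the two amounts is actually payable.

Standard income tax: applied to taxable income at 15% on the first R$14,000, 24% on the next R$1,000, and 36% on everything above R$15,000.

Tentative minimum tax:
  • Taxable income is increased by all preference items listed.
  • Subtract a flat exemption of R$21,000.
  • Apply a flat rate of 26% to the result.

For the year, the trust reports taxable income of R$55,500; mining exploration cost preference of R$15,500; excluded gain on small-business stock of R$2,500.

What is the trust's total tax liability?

Standard income tax:
  R$14,000 × 15% = R$2,100
  R$1,000 × 24% = R$240
  R$40,500 × 36% = R$14,580
  → R$16,920

Tentative minimum tax:
  Adjusted income: R$55,500 + R$15,500 + R$2,500 = R$73,500
  Less exemption R$21,000 → base R$52,500
  R$52,500 × 26% = R$13,650

R$16,920 > R$13,650, so the standard income tax governs.

R$16,920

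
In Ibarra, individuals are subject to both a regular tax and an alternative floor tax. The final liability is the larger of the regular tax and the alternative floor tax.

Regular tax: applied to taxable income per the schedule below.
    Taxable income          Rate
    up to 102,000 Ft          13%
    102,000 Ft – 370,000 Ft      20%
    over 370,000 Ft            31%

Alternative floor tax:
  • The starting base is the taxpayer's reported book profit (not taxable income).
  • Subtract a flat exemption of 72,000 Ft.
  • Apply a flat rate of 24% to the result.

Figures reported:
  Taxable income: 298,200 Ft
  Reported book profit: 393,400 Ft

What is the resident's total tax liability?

77,136 Ft

Regular tax:
  102,000 Ft × 13% = 13,260 Ft
  196,200 Ft × 20% = 39,240 Ft
  → 52,500 Ft

Alternative floor tax:
  Base (reported book profit): 393,400 Ft
  Less exemption 72,000 Ft → base 321,400 Ft
  321,400 Ft × 24% = 77,136 Ft

77,136 Ft > 52,500 Ft, so the alternative floor tax is the binding amount.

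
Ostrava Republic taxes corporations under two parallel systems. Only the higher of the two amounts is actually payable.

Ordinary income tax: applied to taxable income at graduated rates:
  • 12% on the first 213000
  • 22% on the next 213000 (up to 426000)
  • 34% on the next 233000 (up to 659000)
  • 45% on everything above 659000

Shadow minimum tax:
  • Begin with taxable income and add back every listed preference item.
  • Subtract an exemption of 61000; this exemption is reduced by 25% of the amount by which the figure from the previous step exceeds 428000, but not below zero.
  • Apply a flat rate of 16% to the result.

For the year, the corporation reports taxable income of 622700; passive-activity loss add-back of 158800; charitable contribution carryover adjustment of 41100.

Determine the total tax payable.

139298

Ordinary income tax:
  213000 × 12% = 25560
  213000 × 22% = 46860
  196700 × 34% = 66878
  → 139298

Shadow minimum tax:
  Adjusted income: 622700 + 158800 + 41100 = 822600
  Exemption: 25% × (822600 − 428000) = 98650 ≥ 61000, so the exemption is fully phased out
  Base: 822600 − 0 = 822600
  822600 × 16% = 131616

139298 > 131616, so the ordinary income tax governs.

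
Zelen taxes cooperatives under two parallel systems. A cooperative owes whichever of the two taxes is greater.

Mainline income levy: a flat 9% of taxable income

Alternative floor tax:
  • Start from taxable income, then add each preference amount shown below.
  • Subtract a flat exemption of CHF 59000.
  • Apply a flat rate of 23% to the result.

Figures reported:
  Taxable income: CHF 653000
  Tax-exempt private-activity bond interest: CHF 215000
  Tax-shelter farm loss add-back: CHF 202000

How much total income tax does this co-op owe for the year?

CHF 232530

Alternative floor tax:
  Adjusted income: CHF 653000 + CHF 215000 + CHF 202000 = CHF 1070000
  Less exemption CHF 59000 → base CHF 1011000
  CHF 1011000 × 23% = CHF 232530

Mainline income levy:
  CHF 653000 × 9% = CHF 58770

CHF 232530 > CHF 58770, so the alternative floor tax is the binding amount.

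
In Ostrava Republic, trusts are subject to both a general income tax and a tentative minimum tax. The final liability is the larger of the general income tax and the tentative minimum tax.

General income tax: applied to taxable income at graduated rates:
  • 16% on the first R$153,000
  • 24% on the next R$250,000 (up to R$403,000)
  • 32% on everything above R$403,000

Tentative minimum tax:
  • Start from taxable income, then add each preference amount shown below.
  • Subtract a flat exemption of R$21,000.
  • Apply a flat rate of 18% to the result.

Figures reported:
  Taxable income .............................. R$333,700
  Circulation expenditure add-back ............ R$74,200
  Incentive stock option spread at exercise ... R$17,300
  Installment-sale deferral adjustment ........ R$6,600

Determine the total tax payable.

Tentative minimum tax:
  Adjusted income: R$333,700 + R$74,200 + R$17,300 + R$6,600 = R$431,800
  Less exemption R$21,000 → base R$410,800
  R$410,800 × 18% = R$73,944

General income tax:
  R$153,000 × 16% = R$24,480
  R$180,700 × 24% = R$43,368
  → R$67,848

R$73,944 > R$67,848, so the tentative minimum tax is the binding amount.

R$73,944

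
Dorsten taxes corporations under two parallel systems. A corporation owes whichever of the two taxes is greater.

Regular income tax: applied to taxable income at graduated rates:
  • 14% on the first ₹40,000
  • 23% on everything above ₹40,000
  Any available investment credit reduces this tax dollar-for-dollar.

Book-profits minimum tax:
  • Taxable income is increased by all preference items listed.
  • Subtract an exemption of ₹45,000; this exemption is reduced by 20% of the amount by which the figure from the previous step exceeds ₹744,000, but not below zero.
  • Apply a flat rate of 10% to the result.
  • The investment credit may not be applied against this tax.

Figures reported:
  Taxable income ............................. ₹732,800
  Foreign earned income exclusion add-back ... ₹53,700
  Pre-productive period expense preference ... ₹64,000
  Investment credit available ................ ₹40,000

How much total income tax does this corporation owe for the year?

Regular income tax:
  ₹40,000 × 14% = ₹5,600
  ₹692,800 × 23% = ₹159,344
  → ₹164,944
  Less investment credit ₹40,000 → ₹124,944

Book-profits minimum tax:
  Adjusted income: ₹732,800 + ₹53,700 + ₹64,000 = ₹850,500
  Exemption: ₹45,000 − 20% × (₹850,500 − ₹744,000) = ₹45,000 − ₹21,300 = ₹23,700
  Base: ₹850,500 − ₹23,700 = ₹826,800
  ₹826,800 × 10% = ₹82,680

₹124,944 > ₹82,680, so the regular income tax governs.

₹124,944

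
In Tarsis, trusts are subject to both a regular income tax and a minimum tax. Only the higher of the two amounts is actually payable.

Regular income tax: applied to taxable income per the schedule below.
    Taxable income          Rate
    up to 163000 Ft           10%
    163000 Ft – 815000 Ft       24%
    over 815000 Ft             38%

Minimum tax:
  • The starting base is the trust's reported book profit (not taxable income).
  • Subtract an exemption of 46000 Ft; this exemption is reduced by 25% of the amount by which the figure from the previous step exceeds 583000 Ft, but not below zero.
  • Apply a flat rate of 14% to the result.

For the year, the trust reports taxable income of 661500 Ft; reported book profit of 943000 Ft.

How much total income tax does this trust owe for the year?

Minimum tax:
  Base (reported book profit): 943000 Ft
  Exemption: 25% × (943000 Ft − 583000 Ft) = 90000 Ft ≥ 46000 Ft, so the exemption is fully phased out
  Base: 943000 Ft − 0 Ft = 943000 Ft
  943000 Ft × 14% = 132020 Ft

Regular income tax:
  163000 Ft × 10% = 16300 Ft
  498500 Ft × 24% = 119640 Ft
  → 135940 Ft

135940 Ft > 132020 Ft, so the regular income tax governs.

135940 Ft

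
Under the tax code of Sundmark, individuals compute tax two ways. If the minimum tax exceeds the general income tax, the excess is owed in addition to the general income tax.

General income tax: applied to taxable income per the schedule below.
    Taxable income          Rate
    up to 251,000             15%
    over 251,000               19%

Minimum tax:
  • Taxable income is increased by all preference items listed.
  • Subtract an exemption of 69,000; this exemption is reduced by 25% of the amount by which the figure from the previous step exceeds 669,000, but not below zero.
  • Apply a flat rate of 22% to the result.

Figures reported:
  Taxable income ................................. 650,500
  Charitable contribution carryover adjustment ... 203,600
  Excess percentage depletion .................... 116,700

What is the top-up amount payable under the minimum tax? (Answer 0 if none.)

100,021

Minimum tax:
  Adjusted income: 650,500 + 203,600 + 116,700 = 970,800
  Exemption: 25% × (970,800 − 669,000) = 75,450 ≥ 69,000, so the exemption is fully phased out
  Base: 970,800 − 0 = 970,800
  970,800 × 22% = 213,576

General income tax:
  251,000 × 15% = 37,650
  399,500 × 19% = 75,905
  → 113,555

Excess of minimum tax over general income tax: 213,576 − 113,555 = 100,021.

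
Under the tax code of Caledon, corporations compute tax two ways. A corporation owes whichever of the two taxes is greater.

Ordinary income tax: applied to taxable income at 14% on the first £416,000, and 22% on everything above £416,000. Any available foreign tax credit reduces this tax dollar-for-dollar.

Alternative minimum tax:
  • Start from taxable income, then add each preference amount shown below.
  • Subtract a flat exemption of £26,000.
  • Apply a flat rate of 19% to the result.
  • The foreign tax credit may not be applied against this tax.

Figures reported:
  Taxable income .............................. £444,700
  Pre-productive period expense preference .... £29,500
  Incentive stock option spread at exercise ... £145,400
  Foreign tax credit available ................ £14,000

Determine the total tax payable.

Ordinary income tax:
  £416,000 × 14% = £58,240
  £28,700 × 22% = £6,314
  → £64,554
  Less foreign tax credit £14,000 → £50,554

Alternative minimum tax:
  Adjusted income: £444,700 + £29,500 + £145,400 = £619,600
  Less exemption £26,000 → base £593,600
  £593,600 × 19% = £112,784

£112,784 > £50,554, so the alternative minimum tax is the binding amount.

£112,784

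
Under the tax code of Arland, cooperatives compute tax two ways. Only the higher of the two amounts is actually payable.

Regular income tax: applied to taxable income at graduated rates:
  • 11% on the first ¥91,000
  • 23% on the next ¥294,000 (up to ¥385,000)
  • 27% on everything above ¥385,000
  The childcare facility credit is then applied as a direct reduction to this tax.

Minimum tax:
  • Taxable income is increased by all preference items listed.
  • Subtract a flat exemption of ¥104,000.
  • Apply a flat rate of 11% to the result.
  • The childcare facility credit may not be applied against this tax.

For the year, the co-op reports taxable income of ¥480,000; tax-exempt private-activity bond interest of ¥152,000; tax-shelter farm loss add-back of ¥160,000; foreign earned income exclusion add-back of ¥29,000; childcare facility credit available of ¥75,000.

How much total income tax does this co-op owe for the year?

¥78,870

Minimum tax:
  Adjusted income: ¥480,000 + ¥152,000 + ¥160,000 + ¥29,000 = ¥821,000
  Less exemption ¥104,000 → base ¥717,000
  ¥717,000 × 11% = ¥78,870

Regular income tax:
  ¥91,000 × 11% = ¥10,010
  ¥294,000 × 23% = ¥67,620
  ¥95,000 × 27% = ¥25,650
  → ¥103,280
  Less childcare facility credit ¥75,000 → ¥28,280

¥78,870 > ¥28,280, so the minimum tax is the binding amount.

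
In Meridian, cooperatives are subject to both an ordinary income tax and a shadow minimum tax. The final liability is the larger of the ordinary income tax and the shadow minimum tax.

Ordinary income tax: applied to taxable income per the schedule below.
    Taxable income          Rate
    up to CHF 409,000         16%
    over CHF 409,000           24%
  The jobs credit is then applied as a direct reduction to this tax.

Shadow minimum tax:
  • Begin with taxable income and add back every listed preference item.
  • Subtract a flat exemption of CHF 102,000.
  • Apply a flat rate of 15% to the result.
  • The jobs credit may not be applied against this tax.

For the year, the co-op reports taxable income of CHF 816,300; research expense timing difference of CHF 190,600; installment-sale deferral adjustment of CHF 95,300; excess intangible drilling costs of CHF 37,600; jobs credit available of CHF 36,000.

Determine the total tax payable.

CHF 155,670

Shadow minimum tax:
  Adjusted income: CHF 816,300 + CHF 190,600 + CHF 95,300 + CHF 37,600 = CHF 1,139,800
  Less exemption CHF 102,000 → base CHF 1,037,800
  CHF 1,037,800 × 15% = CHF 155,670

Ordinary income tax:
  CHF 409,000 × 16% = CHF 65,440
  CHF 407,300 × 24% = CHF 97,752
  → CHF 163,192
  Less jobs credit CHF 36,000 → CHF 127,192

CHF 155,670 > CHF 127,192, so the shadow minimum tax is the binding amount.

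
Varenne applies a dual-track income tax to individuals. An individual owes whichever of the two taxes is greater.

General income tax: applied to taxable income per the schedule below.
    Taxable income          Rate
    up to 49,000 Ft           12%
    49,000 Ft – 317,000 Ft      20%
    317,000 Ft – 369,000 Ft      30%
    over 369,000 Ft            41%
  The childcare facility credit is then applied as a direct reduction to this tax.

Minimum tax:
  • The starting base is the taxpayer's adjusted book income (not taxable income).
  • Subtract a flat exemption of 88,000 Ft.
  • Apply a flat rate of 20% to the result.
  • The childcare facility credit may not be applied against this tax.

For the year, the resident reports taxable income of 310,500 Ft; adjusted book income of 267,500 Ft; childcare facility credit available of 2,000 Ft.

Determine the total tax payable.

General income tax:
  49,000 Ft × 12% = 5,880 Ft
  261,500 Ft × 20% = 52,300 Ft
  → 58,180 Ft
  Less childcare facility credit 2,000 Ft → 56,180 Ft

Minimum tax:
  Base (adjusted book income): 267,500 Ft
  Less exemption 88,000 Ft → base 179,500 Ft
  179,500 Ft × 20% = 35,900 Ft

56,180 Ft > 35,900 Ft, so the general income tax governs.

56,180 Ft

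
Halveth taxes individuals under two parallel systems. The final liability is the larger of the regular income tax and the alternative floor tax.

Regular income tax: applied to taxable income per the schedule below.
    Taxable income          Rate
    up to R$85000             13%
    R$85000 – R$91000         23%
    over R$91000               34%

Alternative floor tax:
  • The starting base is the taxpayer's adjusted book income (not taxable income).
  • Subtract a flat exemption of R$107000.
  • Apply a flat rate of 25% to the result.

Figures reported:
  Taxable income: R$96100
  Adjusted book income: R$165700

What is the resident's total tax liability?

Alternative floor tax:
  Base (adjusted book income): R$165700
  Less exemption R$107000 → base R$58700
  R$58700 × 25% = R$14675

Regular income tax:
  R$85000 × 13% = R$11050
  R$6000 × 23% = R$1380
  R$5100 × 34% = R$1734
  → R$14164

R$14675 > R$14164, so the alternative floor tax is the binding amount.

R$14675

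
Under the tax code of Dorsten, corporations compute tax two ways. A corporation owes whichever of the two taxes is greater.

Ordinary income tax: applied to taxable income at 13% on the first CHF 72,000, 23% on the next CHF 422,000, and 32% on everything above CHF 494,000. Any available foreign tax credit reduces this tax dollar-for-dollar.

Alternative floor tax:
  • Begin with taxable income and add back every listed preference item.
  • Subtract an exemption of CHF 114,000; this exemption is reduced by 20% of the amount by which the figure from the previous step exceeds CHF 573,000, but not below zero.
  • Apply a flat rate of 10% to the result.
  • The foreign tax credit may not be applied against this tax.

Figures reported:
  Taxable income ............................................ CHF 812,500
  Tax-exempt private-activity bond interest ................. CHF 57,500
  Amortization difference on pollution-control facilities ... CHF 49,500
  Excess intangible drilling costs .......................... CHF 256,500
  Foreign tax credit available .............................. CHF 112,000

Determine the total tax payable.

CHF 117,600

Alternative floor tax:
  Adjusted income: CHF 812,500 + CHF 57,500 + CHF 49,500 + CHF 256,500 = CHF 1,176,000
  Exemption: 20% × (CHF 1,176,000 − CHF 573,000) = CHF 120,600 ≥ CHF 114,000, so the exemption is fully phased out
  Base: CHF 1,176,000 − CHF 0 = CHF 1,176,000
  CHF 1,176,000 × 10% = CHF 117,600

Ordinary income tax:
  CHF 72,000 × 13% = CHF 9,360
  CHF 422,000 × 23% = CHF 97,060
  CHF 318,500 × 32% = CHF 101,920
  → CHF 208,340
  Less foreign tax credit CHF 112,000 → CHF 96,340

CHF 117,600 > CHF 96,340, so the alternative floor tax is the binding amount.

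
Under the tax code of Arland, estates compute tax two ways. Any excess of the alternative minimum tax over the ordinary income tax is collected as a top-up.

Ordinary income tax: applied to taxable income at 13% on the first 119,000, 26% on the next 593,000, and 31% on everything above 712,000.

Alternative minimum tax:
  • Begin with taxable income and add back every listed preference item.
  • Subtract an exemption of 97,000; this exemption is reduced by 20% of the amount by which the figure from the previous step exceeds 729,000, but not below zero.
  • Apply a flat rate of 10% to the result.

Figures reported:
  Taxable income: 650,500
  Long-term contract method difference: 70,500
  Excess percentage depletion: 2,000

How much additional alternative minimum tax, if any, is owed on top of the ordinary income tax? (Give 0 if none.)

Alternative minimum tax:
  Adjusted income: 650,500 + 70,500 + 2,000 = 723,000
  Exemption: 723,000 ≤ 729,000, so full 97,000 applies
  Base: 723,000 − 97,000 = 626,000
  626,000 × 10% = 62,600

Ordinary income tax:
  119,000 × 13% = 15,470
  531,500 × 26% = 138,190
  → 153,660

62,600 ≤ 153,660, so no add-on is due.

0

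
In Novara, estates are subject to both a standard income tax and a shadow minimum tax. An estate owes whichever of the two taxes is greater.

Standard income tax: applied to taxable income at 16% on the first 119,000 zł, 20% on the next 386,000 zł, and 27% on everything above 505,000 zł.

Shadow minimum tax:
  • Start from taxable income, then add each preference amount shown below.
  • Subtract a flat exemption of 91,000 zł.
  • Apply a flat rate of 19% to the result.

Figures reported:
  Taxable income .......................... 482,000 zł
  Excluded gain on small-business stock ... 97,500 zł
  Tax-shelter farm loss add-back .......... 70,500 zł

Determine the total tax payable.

Standard income tax:
  119,000 zł × 16% = 19,040 zł
  363,000 zł × 20% = 72,600 zł
  → 91,640 zł

Shadow minimum tax:
  Adjusted income: 482,000 zł + 97,500 zł + 70,500 zł = 650,000 zł
  Less exemption 91,000 zł → base 559,000 zł
  559,000 zł × 19% = 106,210 zł

106,210 zł > 91,640 zł, so the shadow minimum tax is the binding amount.

106,210 zł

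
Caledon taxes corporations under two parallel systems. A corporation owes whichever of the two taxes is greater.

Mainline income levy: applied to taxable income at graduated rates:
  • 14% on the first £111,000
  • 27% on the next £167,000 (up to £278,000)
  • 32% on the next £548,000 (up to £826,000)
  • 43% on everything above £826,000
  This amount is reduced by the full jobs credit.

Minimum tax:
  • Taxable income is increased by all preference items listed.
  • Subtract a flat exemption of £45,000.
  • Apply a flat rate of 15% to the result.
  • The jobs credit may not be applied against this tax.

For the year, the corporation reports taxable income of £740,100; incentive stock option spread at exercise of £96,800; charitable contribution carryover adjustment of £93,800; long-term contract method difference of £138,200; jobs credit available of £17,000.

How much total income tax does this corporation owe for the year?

Minimum tax:
  Adjusted income: £740,100 + £96,800 + £93,800 + £138,200 = £1,068,900
  Less exemption £45,000 → base £1,023,900
  £1,023,900 × 15% = £153,585

Mainline income levy:
  £111,000 × 14% = £15,540
  £167,000 × 27% = £45,090
  £462,100 × 32% = £147,872
  → £208,502
  Less jobs credit £17,000 → £191,502

£191,502 > £153,585, so the mainline income levy governs.

£191,502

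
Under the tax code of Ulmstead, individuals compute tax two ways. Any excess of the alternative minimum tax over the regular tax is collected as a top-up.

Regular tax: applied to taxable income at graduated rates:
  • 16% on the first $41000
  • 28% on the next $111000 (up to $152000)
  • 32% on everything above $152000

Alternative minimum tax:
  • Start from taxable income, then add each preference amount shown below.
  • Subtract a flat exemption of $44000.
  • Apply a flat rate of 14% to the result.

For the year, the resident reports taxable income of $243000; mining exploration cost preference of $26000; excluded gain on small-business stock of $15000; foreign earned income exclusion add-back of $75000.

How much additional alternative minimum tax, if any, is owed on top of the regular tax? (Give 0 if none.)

Regular tax:
  $41000 × 16% = $6560
  $111000 × 28% = $31080
  $91000 × 32% = $29120
  → $66760

Alternative minimum tax:
  Adjusted income: $243000 + $26000 + $15000 + $75000 = $359000
  Less exemption $44000 → base $315000
  $315000 × 14% = $44100

$44100 ≤ $66760, so no add-on is due.

$0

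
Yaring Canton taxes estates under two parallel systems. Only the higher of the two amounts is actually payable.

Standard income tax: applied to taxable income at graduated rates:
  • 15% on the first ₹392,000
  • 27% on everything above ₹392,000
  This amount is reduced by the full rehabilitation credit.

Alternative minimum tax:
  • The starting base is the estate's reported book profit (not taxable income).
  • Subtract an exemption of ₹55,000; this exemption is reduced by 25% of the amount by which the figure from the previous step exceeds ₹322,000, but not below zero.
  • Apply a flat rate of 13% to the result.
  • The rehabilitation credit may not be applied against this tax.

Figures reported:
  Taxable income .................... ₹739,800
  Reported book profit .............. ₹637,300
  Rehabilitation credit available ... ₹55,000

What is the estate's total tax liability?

Alternative minimum tax:
  Base (reported book profit): ₹637,300
  Exemption: 25% × (₹637,300 − ₹322,000) = ₹78,825 ≥ ₹55,000, so the exemption is fully phased out
  Base: ₹637,300 − ₹0 = ₹637,300
  ₹637,300 × 13% = ₹82,849

Standard income tax:
  ₹392,000 × 15% = ₹58,800
  ₹347,800 × 27% = ₹93,906
  → ₹152,706
  Less rehabilitation credit ₹55,000 → ₹97,706

₹97,706 > ₹82,849, so the standard income tax governs.

₹97,706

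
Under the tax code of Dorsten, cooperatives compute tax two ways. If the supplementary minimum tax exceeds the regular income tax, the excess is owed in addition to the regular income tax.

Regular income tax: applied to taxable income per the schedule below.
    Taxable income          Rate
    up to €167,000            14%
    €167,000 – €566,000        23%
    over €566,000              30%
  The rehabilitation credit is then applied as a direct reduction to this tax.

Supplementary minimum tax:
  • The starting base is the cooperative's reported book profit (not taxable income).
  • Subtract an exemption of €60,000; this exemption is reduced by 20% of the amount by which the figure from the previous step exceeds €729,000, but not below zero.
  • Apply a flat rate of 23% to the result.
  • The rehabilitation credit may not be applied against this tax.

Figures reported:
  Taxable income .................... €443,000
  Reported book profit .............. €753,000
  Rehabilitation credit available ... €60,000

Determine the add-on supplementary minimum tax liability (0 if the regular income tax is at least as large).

Regular income tax:
  €167,000 × 14% = €23,380
  €276,000 × 23% = €63,480
  → €86,860
  Less rehabilitation credit €60,000 → €26,860

Supplementary minimum tax:
  Base (reported book profit): €753,000
  Exemption: €60,000 − 20% × (€753,000 − €729,000) = €60,000 − €4,800 = €55,200
  Base: €753,000 − €55,200 = €697,800
  €697,800 × 23% = €160,494

Excess of supplementary minimum tax over regular income tax: €160,494 − €26,860 = €133,634.

€133,634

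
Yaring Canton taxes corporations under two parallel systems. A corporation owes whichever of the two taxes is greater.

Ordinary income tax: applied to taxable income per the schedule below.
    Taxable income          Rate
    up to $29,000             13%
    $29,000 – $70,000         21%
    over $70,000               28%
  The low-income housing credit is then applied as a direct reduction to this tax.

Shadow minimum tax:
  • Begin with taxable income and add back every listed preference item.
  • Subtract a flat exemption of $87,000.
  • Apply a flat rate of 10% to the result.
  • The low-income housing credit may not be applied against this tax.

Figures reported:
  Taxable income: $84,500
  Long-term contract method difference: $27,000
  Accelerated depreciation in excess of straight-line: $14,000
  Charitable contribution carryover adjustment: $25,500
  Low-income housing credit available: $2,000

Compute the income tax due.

$14,440

Shadow minimum tax:
  Adjusted income: $84,500 + $27,000 + $14,000 + $25,500 = $151,000
  Less exemption $87,000 → base $64,000
  $64,000 × 10% = $6,400

Ordinary income tax:
  $29,000 × 13% = $3,770
  $41,000 × 21% = $8,610
  $14,500 × 28% = $4,060
  → $16,440
  Less low-income housing credit $2,000 → $14,440

$14,440 > $6,400, so the ordinary income tax governs.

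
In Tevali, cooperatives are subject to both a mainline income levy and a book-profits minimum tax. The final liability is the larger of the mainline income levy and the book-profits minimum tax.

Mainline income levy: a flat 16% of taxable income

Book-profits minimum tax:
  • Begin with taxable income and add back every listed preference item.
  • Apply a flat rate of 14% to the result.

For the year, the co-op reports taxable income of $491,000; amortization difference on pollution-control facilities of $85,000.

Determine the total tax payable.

$80,640

Mainline income levy:
  $491,000 × 16% = $78,560

Book-profits minimum tax:
  Adjusted income: $491,000 + $85,000 = $576,000
  $576,000 × 14% = $80,640

$80,640 > $78,560, so the book-profits minimum tax is the binding amount.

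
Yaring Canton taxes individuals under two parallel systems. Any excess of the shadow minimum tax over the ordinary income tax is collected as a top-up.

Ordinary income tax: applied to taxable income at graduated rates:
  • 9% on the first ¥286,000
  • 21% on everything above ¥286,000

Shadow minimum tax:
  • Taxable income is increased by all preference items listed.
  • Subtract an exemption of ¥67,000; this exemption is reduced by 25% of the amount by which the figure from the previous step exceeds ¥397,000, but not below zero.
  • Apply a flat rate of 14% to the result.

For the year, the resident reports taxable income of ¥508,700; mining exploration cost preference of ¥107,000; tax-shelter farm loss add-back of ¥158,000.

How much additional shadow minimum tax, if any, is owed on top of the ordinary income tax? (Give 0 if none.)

¥35,811

Ordinary income tax:
  ¥286,000 × 9% = ¥25,740
  ¥222,700 × 21% = ¥46,767
  → ¥72,507

Shadow minimum tax:
  Adjusted income: ¥508,700 + ¥107,000 + ¥158,000 = ¥773,700
  Exemption: 25% × (¥773,700 − ¥397,000) = ¥94,175 ≥ ¥67,000, so the exemption is fully phased out
  Base: ¥773,700 − ¥0 = ¥773,700
  ¥773,700 × 14% = ¥108,318

Excess of shadow minimum tax over ordinary income tax: ¥108,318 − ¥72,507 = ¥35,811.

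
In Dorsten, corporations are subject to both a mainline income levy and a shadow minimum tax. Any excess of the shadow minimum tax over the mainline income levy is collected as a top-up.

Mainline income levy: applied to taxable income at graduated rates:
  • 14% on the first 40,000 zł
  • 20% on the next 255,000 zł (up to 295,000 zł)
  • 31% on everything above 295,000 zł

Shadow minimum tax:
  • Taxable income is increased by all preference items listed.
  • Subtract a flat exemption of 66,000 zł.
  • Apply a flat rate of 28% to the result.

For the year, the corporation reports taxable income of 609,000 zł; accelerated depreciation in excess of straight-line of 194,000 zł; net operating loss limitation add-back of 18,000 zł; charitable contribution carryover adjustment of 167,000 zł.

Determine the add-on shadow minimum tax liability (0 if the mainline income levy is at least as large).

104,220 zł

Shadow minimum tax:
  Adjusted income: 609,000 zł + 194,000 zł + 18,000 zł + 167,000 zł = 988,000 zł
  Less exemption 66,000 zł → base 922,000 zł
  922,000 zł × 28% = 258,160 zł

Mainline income levy:
  40,000 zł × 14% = 5,600 zł
  255,000 zł × 20% = 51,000 zł
  314,000 zł × 31% = 97,340 zł
  → 153,940 zł

Excess of shadow minimum tax over mainline income levy: 258,160 zł − 153,940 zł = 104,220 zł.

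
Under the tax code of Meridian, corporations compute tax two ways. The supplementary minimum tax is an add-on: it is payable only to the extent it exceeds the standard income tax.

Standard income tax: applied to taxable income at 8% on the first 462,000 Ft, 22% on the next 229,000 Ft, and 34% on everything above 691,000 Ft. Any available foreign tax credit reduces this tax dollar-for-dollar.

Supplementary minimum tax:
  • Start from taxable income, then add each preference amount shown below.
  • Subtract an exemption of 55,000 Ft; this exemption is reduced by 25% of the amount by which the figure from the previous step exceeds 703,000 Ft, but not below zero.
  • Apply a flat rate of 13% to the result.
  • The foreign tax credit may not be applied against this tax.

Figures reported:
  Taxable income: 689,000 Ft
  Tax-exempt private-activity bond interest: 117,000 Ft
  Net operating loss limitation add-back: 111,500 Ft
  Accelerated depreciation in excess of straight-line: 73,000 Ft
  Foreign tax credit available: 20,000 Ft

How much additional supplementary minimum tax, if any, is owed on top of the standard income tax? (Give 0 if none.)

Supplementary minimum tax:
  Adjusted income: 689,000 Ft + 117,000 Ft + 111,500 Ft + 73,000 Ft = 990,500 Ft
  Exemption: 25% × (990,500 Ft − 703,000 Ft) = 71,875 Ft ≥ 55,000 Ft, so the exemption is fully phased out
  Base: 990,500 Ft − 0 Ft = 990,500 Ft
  990,500 Ft × 13% = 128,765 Ft

Standard income tax:
  462,000 Ft × 8% = 36,960 Ft
  227,000 Ft × 22% = 49,940 Ft
  → 86,900 Ft
  Less foreign tax credit 20,000 Ft → 66,900 Ft

Excess of supplementary minimum tax over standard income tax: 128,765 Ft − 66,900 Ft = 61,865 Ft.

61,865 Ft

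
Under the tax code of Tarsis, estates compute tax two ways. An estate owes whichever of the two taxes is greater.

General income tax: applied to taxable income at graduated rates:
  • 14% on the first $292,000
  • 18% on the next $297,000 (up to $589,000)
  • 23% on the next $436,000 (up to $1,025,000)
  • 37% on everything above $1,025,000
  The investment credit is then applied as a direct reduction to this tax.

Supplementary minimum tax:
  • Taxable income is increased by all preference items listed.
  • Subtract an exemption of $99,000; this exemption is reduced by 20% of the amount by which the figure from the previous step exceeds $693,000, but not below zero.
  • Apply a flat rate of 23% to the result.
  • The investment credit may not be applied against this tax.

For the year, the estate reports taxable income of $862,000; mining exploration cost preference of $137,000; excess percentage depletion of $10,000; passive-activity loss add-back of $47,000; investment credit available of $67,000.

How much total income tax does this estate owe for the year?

$236,808

Supplementary minimum tax:
  Adjusted income: $862,000 + $137,000 + $10,000 + $47,000 = $1,056,000
  Exemption: $99,000 − 20% × ($1,056,000 − $693,000) = $99,000 − $72,600 = $26,400
  Base: $1,056,000 − $26,400 = $1,029,600
  $1,029,600 × 23% = $236,808

General income tax:
  $292,000 × 14% = $40,880
  $297,000 × 18% = $53,460
  $273,000 × 23% = $62,790
  → $157,130
  Less investment credit $67,000 → $90,130

$236,808 > $90,130, so the supplementary minimum tax is the binding amount.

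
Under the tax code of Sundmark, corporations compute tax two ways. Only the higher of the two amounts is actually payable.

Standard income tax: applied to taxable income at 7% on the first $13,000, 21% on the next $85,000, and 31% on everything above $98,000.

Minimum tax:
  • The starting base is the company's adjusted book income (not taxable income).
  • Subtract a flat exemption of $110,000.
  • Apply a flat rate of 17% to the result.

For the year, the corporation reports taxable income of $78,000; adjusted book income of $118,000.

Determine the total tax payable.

$14,560

Standard income tax:
  $13,000 × 7% = $910
  $65,000 × 21% = $13,650
  → $14,560

Minimum tax:
  Base (adjusted book income): $118,000
  Less exemption $110,000 → base $8,000
  $8,000 × 17% = $1,360

$14,560 > $1,360, so the standard income tax governs.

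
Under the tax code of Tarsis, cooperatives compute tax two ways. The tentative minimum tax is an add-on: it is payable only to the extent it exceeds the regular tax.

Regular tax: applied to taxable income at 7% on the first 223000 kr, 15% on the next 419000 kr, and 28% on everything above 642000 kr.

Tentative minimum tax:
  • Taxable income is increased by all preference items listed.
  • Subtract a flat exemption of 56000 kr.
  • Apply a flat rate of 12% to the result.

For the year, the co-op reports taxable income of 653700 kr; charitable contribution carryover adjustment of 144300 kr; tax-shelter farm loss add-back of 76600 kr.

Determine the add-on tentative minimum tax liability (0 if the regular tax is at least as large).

16496 kr

Tentative minimum tax:
  Adjusted income: 653700 kr + 144300 kr + 76600 kr = 874600 kr
  Less exemption 56000 kr → base 818600 kr
  818600 kr × 12% = 98232 kr

Regular tax:
  223000 kr × 7% = 15610 kr
  419000 kr × 15% = 62850 kr
  11700 kr × 28% = 3276 kr
  → 81736 kr

Excess of tentative minimum tax over regular tax: 98232 kr − 81736 kr = 16496 kr.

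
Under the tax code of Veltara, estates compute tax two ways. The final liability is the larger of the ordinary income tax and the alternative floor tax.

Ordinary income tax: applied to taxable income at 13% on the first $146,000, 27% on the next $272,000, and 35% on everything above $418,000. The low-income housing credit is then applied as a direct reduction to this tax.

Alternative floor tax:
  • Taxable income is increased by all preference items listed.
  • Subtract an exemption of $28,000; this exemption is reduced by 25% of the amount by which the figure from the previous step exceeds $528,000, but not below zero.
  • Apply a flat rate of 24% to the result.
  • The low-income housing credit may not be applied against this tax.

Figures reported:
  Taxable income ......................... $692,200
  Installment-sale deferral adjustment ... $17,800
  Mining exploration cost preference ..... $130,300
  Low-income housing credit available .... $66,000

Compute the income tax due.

Ordinary income tax:
  $146,000 × 13% = $18,980
  $272,000 × 27% = $73,440
  $274,200 × 35% = $95,970
  → $188,390
  Less low-income housing credit $66,000 → $122,390

Alternative floor tax:
  Adjusted income: $692,200 + $17,800 + $130,300 = $840,300
  Exemption: 25% × ($840,300 − $528,000) = $78,075 ≥ $28,000, so the exemption is fully phased out
  Base: $840,300 − $0 = $840,300
  $840,300 × 24% = $201,672

$201,672 > $122,390, so the alternative floor tax is the binding amount.

$201,672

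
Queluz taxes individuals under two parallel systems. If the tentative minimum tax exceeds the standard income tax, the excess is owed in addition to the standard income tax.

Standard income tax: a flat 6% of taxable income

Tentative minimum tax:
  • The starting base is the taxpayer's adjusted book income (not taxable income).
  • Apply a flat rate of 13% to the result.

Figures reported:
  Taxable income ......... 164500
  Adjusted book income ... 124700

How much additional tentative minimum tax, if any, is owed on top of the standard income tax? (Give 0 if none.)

6341

Tentative minimum tax:
  Base (adjusted book income): 124700
  124700 × 13% = 16211

Standard income tax:
  164500 × 6% = 9870

Excess of tentative minimum tax over standard income tax: 16211 − 9870 = 6341.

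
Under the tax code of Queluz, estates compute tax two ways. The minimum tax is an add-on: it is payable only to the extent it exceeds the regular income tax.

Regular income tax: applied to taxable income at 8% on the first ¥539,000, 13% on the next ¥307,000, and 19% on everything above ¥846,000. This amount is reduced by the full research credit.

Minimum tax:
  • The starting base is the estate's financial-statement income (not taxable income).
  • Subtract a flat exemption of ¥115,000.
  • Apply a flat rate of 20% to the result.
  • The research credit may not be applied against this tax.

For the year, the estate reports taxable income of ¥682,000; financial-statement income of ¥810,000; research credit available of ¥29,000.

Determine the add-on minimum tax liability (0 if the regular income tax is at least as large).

¥106,290

Regular income tax:
  ¥539,000 × 8% = ¥43,120
  ¥143,000 × 13% = ¥18,590
  → ¥61,710
  Less research credit ¥29,000 → ¥32,710

Minimum tax:
  Base (financial-statement income): ¥810,000
  Less exemption ¥115,000 → base ¥695,000
  ¥695,000 × 20% = ¥139,000

Excess of minimum tax over regular income tax: ¥139,000 − ¥32,710 = ¥106,290.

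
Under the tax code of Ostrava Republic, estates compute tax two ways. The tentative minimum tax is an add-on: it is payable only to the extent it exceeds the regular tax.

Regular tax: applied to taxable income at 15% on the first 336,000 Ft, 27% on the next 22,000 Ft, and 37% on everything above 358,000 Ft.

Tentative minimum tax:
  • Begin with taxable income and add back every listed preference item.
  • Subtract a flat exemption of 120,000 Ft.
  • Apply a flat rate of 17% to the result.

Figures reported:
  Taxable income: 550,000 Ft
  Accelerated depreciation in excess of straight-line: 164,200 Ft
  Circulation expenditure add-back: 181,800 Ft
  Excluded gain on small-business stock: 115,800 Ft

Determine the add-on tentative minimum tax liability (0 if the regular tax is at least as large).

24,226 Ft

Regular tax:
  336,000 Ft × 15% = 50,400 Ft
  22,000 Ft × 27% = 5,940 Ft
  192,000 Ft × 37% = 71,040 Ft
  → 127,380 Ft

Tentative minimum tax:
  Adjusted income: 550,000 Ft + 164,200 Ft + 181,800 Ft + 115,800 Ft = 1,011,800 Ft
  Less exemption 120,000 Ft → base 891,800 Ft
  891,800 Ft × 17% = 151,606 Ft

Excess of tentative minimum tax over regular tax: 151,606 Ft − 127,380 Ft = 24,226 Ft.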